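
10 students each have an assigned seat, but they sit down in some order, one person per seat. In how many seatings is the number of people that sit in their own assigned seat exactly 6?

Pick the 6 fixed positions: C(10,6) = 210 ways.
The other 4 form a derangement: !4 = 9.
Total: 210 × 9 = 1890.

1890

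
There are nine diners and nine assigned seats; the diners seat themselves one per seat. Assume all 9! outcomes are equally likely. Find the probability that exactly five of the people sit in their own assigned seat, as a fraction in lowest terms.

Favorable outcomes: C(9,5)·!4 = 126·9 = 1134.
Total outcomes: 9! = 362880.
Probability = 1134/362880 = 1/320.

1/320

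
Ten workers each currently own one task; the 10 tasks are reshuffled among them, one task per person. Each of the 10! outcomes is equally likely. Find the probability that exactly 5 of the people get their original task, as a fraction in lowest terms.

11/3600

Favorable outcomes: C(10,5)·!5 = 252·44 = 11088.
Total outcomes: 10! = 3628800.
Probability = 11088/3628800 = 11/3600.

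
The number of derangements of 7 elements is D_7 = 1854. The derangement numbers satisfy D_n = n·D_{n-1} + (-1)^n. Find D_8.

14833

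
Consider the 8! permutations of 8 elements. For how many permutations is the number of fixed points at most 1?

Sum C(8,i)·!(8-i) for i = 0..1:
  i=0: C(8,0)·!8 = 1·14833 = 14833
  i=1: C(8,1)·!7 = 8·1854 = 14832
Total = 29665.

29665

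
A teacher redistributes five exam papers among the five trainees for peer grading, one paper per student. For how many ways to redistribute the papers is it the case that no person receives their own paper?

44

The subfactorial !5 = [5!/e] (nearest integer).
5! = 120, and 120/e ≈ 44.15, so !5 = 44.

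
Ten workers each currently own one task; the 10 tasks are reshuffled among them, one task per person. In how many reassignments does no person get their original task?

The subfactorial !10 = [10!/e] (nearest integer).
10! = 3628800, and 3628800/e ≈ 1334960.92, so !10 = 1334961.

1334961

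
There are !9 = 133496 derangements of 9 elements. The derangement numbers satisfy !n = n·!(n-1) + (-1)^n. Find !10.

!10 = 10·133496 + 1 = 1334961.

1334961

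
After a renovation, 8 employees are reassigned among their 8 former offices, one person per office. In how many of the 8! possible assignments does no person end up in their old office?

14833

Recurrence: !8 = 8·!7 + (-1)^8.
!8 = 8·1854 + 1 = 14833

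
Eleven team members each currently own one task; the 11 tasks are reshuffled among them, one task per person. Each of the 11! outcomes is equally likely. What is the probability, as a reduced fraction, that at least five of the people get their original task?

Favorable outcomes: Σ_{i≥5} C(11,i)·!(11-i) = 462·265 + 462·44 + 330·9 + 165·2 + 55·1 + 11·0 + 1·1 = 146114.
Total outcomes: 11! = 39916800.
Probability = 146114/39916800 = 73057/19958400.

73057/19958400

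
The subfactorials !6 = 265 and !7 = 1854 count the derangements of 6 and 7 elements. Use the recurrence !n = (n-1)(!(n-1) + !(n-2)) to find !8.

!8 = (8-1)·(!7 + !6) = 7·(1854 + 265) = 7·2119 = 14833.

14833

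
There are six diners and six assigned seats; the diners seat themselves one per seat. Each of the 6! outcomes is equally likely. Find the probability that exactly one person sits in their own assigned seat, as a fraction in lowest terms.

11/30

Favorable outcomes: C(6,1)·!5 = 6·44 = 264.
Total outcomes: 6! = 720.
Probability = 264/720 = 11/30.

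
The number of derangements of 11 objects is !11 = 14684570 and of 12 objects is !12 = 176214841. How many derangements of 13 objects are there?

2290792932

!13 = (13-1)·(!12 + !11) = 12·(176214841 + 14684570) = 12·190899411 = 2290792932.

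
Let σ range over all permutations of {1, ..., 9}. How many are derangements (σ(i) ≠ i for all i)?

133496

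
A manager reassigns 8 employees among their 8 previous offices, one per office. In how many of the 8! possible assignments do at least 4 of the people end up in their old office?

771

Sum C(8,i)·!(8-i) for i = 4..8:
  i=4: C(8,4)·!4 = 70·9 = 630
  i=5: C(8,5)·!3 = 56·2 = 112
  i=6: C(8,6)·!2 = 28·1 = 28
  i=7: C(8,7)·!1 = 8·0 = 0
  i=8: C(8,8)·!0 = 1·1 = 1
Total = 771.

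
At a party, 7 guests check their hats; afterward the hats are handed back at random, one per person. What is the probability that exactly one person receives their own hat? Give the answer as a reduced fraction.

53/144

Favorable outcomes: C(7,1)·!6 = 7·265 = 1855.
Total outcomes: 7! = 5040.
Probability = 1855/5040 = 53/144.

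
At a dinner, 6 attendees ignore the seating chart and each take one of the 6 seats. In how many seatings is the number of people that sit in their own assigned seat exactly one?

264

Choose which one of the 6 is fixed: C(6,1) = 6.
The remaining 5 must be deranged: !5 = 44.
Total: 6 × 44 = 264.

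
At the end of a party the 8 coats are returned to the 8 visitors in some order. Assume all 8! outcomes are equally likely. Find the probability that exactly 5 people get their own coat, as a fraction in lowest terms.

1/360

Favorable outcomes: C(8,5)·!3 = 56·2 = 112.
Total outcomes: 8! = 40320.
Probability = 112/40320 = 1/360.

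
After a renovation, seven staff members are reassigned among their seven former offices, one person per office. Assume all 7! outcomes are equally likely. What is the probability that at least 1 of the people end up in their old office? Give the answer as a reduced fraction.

177/280

Favorable outcomes: Σ_{i≥1} C(7,i)·!(7-i) = 7·265 + 21·44 + 35·9 + 35·2 + 21·1 + 7·0 + 1·1 = 3186.
Total outcomes: 7! = 5040.
Probability = 3186/5040 = 177/280.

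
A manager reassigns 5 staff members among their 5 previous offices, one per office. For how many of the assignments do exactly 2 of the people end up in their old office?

Choose which 2 of the 5 are fixed: C(5,2) = 10.
The other 3 form a derangement: !3 = 2.
Total: 10 × 2 = 20.

20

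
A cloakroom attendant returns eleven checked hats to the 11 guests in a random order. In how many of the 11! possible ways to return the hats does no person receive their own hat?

14684570

The subfactorial !11 = [11!/e] (nearest integer).
11! = 39916800, and 39916800/e ≈ 14684570.08, so !11 = 14684570.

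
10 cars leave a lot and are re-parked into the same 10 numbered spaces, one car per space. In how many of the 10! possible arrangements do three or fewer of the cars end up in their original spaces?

# with exactly i fixed is C(10,i)·!(10-i); sum over i=0..3:
  i=0: C(10,0)·!10 = 1·1334961 = 1334961
  i=1: C(10,1)·!9 = 10·133496 = 1334960
  i=2: C(10,2)·!8 = 45·14833 = 667485
  i=3: C(10,3)·!7 = 120·1854 = 222480
Total = 3559886.

3559886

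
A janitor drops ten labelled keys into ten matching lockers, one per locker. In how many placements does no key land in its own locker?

1334961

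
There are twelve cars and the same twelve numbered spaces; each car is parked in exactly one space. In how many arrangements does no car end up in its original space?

By inclusion-exclusion, !12 = Σ (-1)^k · 12!/k! for k=0..12
= 12! - 12!/1! + 12!/2! - 12!/3! + 12!/4! - 12!/5! + 12!/6! - 12!/7! + 12!/8! - 12!/9! + 12!/10! - 12!/11! + 12!/12!
= 479001600 - 479001600 + 239500800 - 79833600 + 19958400 - 3991680 + 665280 - 95040 + 11880 - 1320 + 132 - 12 + 1
= 176214841

176214841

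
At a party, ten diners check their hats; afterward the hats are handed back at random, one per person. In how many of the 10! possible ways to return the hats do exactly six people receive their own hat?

1890

Pick the 6 fixed positions: C(10,6) = 210 ways.
The other 4 form a derangement: !4 = 9.
Total: 210 × 9 = 1890.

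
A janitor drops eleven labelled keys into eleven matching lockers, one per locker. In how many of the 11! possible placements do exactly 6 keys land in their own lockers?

Choose which 6 of the 11 are fixed: C(11,6) = 462.
The other 5 form a derangement: !5 = 44.
Total: 462 × 44 = 20328.

20328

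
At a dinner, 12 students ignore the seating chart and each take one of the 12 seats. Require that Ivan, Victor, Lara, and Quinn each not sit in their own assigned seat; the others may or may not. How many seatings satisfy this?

339696000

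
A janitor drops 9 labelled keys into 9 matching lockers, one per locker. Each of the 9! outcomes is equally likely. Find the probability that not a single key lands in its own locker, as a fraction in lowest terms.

16687/45360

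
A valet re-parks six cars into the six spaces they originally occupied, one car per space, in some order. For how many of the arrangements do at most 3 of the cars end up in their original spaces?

# with exactly i fixed is C(6,i)·!(6-i); sum over i=0..3:
  i=0: C(6,0)·!6 = 1·265 = 265
  i=1: C(6,1)·!5 = 6·44 = 264
  i=2: C(6,2)·!4 = 15·9 = 135
  i=3: C(6,3)·!3 = 20·2 = 40
Total = 704.

704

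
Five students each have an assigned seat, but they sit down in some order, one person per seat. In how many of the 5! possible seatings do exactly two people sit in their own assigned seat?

Choose which 2 of the 5 are fixed: C(5,2) = 10.
The other 3 form a derangement: !3 = 2.
Total: 10 × 2 = 20.

20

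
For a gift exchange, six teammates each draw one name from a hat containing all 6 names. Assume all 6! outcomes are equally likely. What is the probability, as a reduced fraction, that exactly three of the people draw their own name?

Favorable outcomes: C(6,3)·!3 = 20·2 = 40.
Total outcomes: 6! = 720.
Probability = 40/720 = 1/18.

1/18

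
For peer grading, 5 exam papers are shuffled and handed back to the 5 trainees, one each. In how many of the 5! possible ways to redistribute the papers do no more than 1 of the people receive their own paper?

89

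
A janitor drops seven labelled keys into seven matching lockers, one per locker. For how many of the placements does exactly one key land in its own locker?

1855

Pick the single fixed position: C(7,1) = 7 ways.
The other 6 form a derangement: !6 = 265.
Total: 7 × 265 = 1855.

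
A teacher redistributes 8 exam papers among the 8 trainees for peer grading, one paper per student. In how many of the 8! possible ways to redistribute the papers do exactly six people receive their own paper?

Choose which 6 of the 8 are fixed: C(8,6) = 28.
The remaining 2 must be deranged: !2 = 1.
Total: 28 × 1 = 28.

28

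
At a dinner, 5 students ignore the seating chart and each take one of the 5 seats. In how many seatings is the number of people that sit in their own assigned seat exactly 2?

20

Choose which 2 of the 5 are fixed: C(5,2) = 10.
The other 3 form a derangement: !3 = 2.
Total: 10 × 2 = 20.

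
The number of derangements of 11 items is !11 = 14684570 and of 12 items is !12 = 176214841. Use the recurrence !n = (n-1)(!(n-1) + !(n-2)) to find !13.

2290792932

!13 = (13-1)·(!12 + !11) = 12·(176214841 + 14684570) = 12·190899411 = 2290792932.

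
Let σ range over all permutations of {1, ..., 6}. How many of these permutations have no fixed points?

265

By inclusion-exclusion, !6 = Σ (-1)^k · 6!/k! for k=0..6
= 6! - 6!/1! + 6!/2! - 6!/3! + 6!/4! - 6!/5! + 6!/6!
= 720 - 720 + 360 - 120 + 30 - 6 + 1
= 265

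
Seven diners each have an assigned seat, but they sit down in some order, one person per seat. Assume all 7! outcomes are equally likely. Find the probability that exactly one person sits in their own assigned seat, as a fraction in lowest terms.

Favorable outcomes: C(7,1)·!6 = 7·265 = 1855.
Total outcomes: 7! = 5040.
Probability = 1855/5040 = 53/144.

53/144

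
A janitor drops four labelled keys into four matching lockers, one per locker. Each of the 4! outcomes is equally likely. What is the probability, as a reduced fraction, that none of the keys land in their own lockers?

Favorable outcomes: !4 = 9.
Total outcomes: 4! = 24.
Probability = 9/24 = 3/8.

3/8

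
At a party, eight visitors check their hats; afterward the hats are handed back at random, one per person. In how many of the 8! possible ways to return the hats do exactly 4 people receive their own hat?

630

Pick the 4 fixed positions: C(8,4) = 70 ways.
The remaining 4 must be deranged: !4 = 9.
Total: 70 × 9 = 630.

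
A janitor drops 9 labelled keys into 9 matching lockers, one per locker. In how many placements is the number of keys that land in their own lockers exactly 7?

36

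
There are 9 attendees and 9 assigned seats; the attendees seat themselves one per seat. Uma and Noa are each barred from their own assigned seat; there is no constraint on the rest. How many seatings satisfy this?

287280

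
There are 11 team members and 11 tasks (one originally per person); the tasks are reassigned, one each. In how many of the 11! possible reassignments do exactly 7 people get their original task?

Choose which 7 of the 11 are fixed: C(11,7) = 330.
The other 4 form a derangement: !4 = 9.
Total: 330 × 9 = 2970.

2970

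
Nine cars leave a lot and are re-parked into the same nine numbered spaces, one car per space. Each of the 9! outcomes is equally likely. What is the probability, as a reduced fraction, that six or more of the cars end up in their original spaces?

41/72576

Favorable outcomes: Σ_{i≥6} C(9,i)·!(9-i) = 84·2 + 36·1 + 9·0 + 1·1 = 205.
Total outcomes: 9! = 362880.
Probability = 205/362880 = 41/72576.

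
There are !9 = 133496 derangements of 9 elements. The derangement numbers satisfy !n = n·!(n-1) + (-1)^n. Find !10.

1334961

!10 = 10·133496 + 1 = 1334961.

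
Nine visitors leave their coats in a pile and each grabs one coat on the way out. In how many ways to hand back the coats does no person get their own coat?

133496

!9 is the nearest integer to 9!/e.
9! = 362880, and 362880/e ≈ 133496.09, so !9 = 133496.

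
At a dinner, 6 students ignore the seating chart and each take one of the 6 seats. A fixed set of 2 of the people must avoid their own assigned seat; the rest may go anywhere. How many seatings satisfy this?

Inclusion-exclusion on the 2 forbidden self-matches:
Σ_{j=0}^{2} (-1)^j C(2,j)(6-j)!
= C(2,0)·6! - C(2,1)·5! + C(2,2)·4!
= 720 - 240 + 24
= 504

504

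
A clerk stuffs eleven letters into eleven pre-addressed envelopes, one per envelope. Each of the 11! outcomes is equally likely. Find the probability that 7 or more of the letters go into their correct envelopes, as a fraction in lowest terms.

839/9979200

Favorable outcomes: Σ_{i≥7} C(11,i)·!(11-i) = 330·9 + 165·2 + 55·1 + 11·0 + 1·1 = 3356.
Total outcomes: 11! = 39916800.
Probability = 3356/39916800 = 839/9979200.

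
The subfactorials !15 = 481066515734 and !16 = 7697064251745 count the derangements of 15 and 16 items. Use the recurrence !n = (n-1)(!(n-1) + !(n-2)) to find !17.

130850092279664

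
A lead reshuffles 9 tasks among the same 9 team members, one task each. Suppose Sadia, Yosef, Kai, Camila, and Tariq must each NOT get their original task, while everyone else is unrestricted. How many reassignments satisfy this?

Let A_j be the event that the j-th constrained one is fixed. By inclusion-exclusion over the 5 events:
Σ_{j=0}^{5} (-1)^j C(5,j)(9-j)!
= C(5,0)·9! - C(5,1)·8! + C(5,2)·7! - C(5,3)·6! + C(5,4)·5! - C(5,5)·4!
= 362880 - 201600 + 50400 - 7200 + 600 - 24
= 205056

205056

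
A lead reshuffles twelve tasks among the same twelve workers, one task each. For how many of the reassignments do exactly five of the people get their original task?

Choose which 5 of the 12 are fixed: C(12,5) = 792.
The other 7 form a derangement: !7 = 1854.
Total: 792 × 1854 = 1468368.

1468368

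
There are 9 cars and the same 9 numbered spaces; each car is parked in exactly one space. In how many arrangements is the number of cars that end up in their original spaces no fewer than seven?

# with exactly i fixed is C(9,i)·!(9-i); sum over i=7..9:
  i=7: C(9,7)·!2 = 36·1 = 36
  i=8: C(9,8)·!1 = 9·0 = 0
  i=9: C(9,9)·!0 = 1·1 = 1
Total = 37.

37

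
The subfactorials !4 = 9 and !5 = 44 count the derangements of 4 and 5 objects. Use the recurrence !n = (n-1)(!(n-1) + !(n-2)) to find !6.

265

!6 = (6-1)·(!5 + !4) = 5·(44 + 9) = 5·53 = 265.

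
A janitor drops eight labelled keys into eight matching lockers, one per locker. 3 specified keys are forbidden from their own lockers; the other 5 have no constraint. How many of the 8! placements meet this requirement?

27240

Inclusion-exclusion on the 3 forbidden self-matches:
Σ_{j=0}^{3} (-1)^j C(3,j)(8-j)!
= C(3,0)·8! - C(3,1)·7! + C(3,2)·6! - C(3,3)·5!
= 40320 - 15120 + 2160 - 120
= 27240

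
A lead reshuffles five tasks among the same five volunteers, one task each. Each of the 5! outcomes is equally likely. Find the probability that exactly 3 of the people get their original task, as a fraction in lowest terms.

Favorable outcomes: C(5,3)·!2 = 10·1 = 10.
Total outcomes: 5! = 120.
Probability = 10/120 = 1/12.

1/12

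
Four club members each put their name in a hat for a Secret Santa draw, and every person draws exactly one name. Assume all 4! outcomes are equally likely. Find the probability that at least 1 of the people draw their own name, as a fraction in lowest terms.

Favorable outcomes: Σ_{i≥1} C(4,i)·!(4-i) = 4·2 + 6·1 + 4·0 + 1·1 = 15.
Total outcomes: 4! = 24.
Probability = 15/24 = 5/8.

5/8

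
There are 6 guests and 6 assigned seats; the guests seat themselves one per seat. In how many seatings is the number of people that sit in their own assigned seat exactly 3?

40

Choose which 3 of the 6 are fixed: C(6,3) = 20.
The remaining 3 must be deranged: !3 = 2.
Total: 20 × 2 = 40.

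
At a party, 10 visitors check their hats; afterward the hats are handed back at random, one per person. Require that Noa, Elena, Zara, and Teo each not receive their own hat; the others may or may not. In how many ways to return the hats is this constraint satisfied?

2399760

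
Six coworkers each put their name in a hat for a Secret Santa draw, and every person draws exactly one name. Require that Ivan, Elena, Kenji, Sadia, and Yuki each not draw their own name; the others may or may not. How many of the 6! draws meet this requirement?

Inclusion-exclusion on the 5 forbidden self-matches:
Σ_{j=0}^{5} (-1)^j C(5,j)(6-j)!
= C(5,0)·6! - C(5,1)·5! + C(5,2)·4! - C(5,3)·3! + C(5,4)·2! - C(5,5)·1!
= 720 - 600 + 240 - 60 + 10 - 1
= 309

309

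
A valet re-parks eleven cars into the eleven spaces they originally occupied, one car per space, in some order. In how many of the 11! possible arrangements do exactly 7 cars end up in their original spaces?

2970

Choose which 7 of the 11 are fixed: C(11,7) = 330.
The other 4 form a derangement: !4 = 9.
Total: 330 × 9 = 2970.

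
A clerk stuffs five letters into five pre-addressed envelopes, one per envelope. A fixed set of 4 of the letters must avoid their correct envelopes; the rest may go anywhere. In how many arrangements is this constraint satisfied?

Inclusion-exclusion on the 4 forbidden self-matches:
Σ_{j=0}^{4} (-1)^j C(4,j)(5-j)!
= C(4,0)·5! - C(4,1)·4! + C(4,2)·3! - C(4,3)·2! + C(4,4)·1!
= 120 - 96 + 36 - 8 + 1
= 53

53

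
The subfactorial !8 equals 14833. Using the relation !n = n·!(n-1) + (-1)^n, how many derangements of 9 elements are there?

133496

!9 = 9·14833 - 1 = 133496.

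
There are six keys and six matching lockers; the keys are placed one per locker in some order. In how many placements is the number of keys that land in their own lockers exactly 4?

15

Choose which 4 of the 6 are fixed: C(6,4) = 15.
The other 2 form a derangement: !2 = 1.
Total: 15 × 1 = 15.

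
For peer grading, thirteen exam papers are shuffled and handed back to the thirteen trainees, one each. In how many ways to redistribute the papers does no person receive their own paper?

2290792932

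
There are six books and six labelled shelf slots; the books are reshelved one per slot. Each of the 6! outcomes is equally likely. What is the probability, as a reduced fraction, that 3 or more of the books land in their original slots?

7/90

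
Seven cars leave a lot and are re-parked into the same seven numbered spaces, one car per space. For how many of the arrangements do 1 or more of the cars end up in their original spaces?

3186

# with exactly i fixed is C(7,i)·!(7-i); sum over i=1..7:
  i=1: C(7,1)·!6 = 7·265 = 1855
  i=2: C(7,2)·!5 = 21·44 = 924
  i=3: C(7,3)·!4 = 35·9 = 315
  i=4: C(7,4)·!3 = 35·2 = 70
  i=5: C(7,5)·!2 = 21·1 = 21
  i=6: C(7,6)·!1 = 7·0 = 0
  i=7: C(7,7)·!0 = 1·1 = 1
Total = 3186.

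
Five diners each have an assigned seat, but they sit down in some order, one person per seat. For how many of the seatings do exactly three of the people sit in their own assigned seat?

10

Choose which 3 of the 5 are fixed: C(5,3) = 10.
The remaining 2 must be deranged: !2 = 1.
Total: 10 × 1 = 10.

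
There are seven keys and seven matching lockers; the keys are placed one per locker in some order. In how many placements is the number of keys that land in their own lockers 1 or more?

3186

# with exactly i fixed is C(7,i)·!(7-i); sum over i=1..7:
  i=1: C(7,1)·!6 = 7·265 = 1855
  i=2: C(7,2)·!5 = 21·44 = 924
  i=3: C(7,3)·!4 = 35·9 = 315
  i=4: C(7,4)·!3 = 35·2 = 70
  i=5: C(7,5)·!2 = 21·1 = 21
  i=6: C(7,6)·!1 = 7·0 = 0
  i=7: C(7,7)·!0 = 1·1 = 1
Total = 3186.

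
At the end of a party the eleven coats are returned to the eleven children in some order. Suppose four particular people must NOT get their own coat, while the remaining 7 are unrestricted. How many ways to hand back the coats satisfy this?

27422640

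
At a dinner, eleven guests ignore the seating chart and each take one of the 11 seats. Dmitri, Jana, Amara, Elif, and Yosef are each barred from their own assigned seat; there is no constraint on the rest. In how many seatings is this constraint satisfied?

25022880

Let A_j be the event that the j-th constrained one is fixed. By inclusion-exclusion over the 5 events:
Σ_{j=0}^{5} (-1)^j C(5,j)(11-j)!
= C(5,0)·11! - C(5,1)·10! + C(5,2)·9! - C(5,3)·8! + C(5,4)·7! - C(5,5)·6!
= 39916800 - 18144000 + 3628800 - 403200 + 25200 - 720
= 25022880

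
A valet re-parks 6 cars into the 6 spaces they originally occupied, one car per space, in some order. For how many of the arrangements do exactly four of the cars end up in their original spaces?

Pick the 4 fixed positions: C(6,4) = 15 ways.
The remaining 2 must be deranged: !2 = 1.
Total: 15 × 1 = 15.

15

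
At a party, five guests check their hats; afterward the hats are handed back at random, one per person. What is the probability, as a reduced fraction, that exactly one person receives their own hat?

Favorable outcomes: C(5,1)·!4 = 5·9 = 45.
Total outcomes: 5! = 120.
Probability = 45/120 = 3/8.

3/8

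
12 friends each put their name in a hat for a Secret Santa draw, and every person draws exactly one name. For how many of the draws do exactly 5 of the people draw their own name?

Pick the 5 fixed positions: C(12,5) = 792 ways.
The remaining 7 must be deranged: !7 = 1854.
Total: 792 × 1854 = 1468368.

1468368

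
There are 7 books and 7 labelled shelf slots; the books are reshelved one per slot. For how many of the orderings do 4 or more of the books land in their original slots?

Sum C(7,i)·!(7-i) for i = 4..7:
  i=4: C(7,4)·!3 = 35·2 = 70
  i=5: C(7,5)·!2 = 21·1 = 21
  i=6: C(7,6)·!1 = 7·0 = 0
  i=7: C(7,7)·!0 = 1·1 = 1
Total = 92.

92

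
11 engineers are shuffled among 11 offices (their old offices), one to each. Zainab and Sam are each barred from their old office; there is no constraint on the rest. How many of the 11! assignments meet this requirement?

33022080

Let A_j be the event that the j-th constrained one is fixed. By inclusion-exclusion over the 2 events:
Σ_{j=0}^{2} (-1)^j C(2,j)(11-j)!
= C(2,0)·11! - C(2,1)·10! + C(2,2)·9!
= 39916800 - 7257600 + 362880
= 33022080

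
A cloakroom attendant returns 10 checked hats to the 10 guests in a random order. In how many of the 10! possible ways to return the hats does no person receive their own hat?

1334961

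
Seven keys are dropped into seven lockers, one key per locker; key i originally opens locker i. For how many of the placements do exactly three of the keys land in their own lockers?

Choose which 3 of the 7 are fixed: C(7,3) = 35.
The remaining 4 must be deranged: !4 = 9.
Total: 35 × 9 = 315.

315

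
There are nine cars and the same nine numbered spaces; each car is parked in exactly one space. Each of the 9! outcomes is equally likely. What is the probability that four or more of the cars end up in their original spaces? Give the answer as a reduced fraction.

6883/362880

Favorable outcomes: Σ_{i≥4} C(9,i)·!(9-i) = 126·44 + 126·9 + 84·2 + 36·1 + 9·0 + 1·1 = 6883.
Total outcomes: 9! = 362880.
Probability = 6883/362880 = 6883/362880.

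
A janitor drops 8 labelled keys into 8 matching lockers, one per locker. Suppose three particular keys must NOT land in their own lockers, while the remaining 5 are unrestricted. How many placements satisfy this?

Inclusion-exclusion on the 3 forbidden self-matches:
Σ_{j=0}^{3} (-1)^j C(3,j)(8-j)!
= C(3,0)·8! - C(3,1)·7! + C(3,2)·6! - C(3,3)·5!
= 40320 - 15120 + 2160 - 120
= 27240

27240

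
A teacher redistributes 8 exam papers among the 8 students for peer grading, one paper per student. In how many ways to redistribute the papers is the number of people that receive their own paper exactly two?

7420

Pick the 2 fixed positions: C(8,2) = 28 ways.
The other 6 form a derangement: !6 = 265.
Total: 28 × 265 = 7420.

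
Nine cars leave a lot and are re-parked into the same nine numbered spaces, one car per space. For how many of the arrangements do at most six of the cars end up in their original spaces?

# with exactly i fixed is C(9,i)·!(9-i); sum over i=0..6:
  i=0: C(9,0)·!9 = 1·133496 = 133496
  i=1: C(9,1)·!8 = 9·14833 = 133497
  i=2: C(9,2)·!7 = 36·1854 = 66744
  i=3: C(9,3)·!6 = 84·265 = 22260
  i=4: C(9,4)·!5 = 126·44 = 5544
  i=5: C(9,5)·!4 = 126·9 = 1134
  i=6: C(9,6)·!3 = 84·2 = 168
Total = 362843.

362843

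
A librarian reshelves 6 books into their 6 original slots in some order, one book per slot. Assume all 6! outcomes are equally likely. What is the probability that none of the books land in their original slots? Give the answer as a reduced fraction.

53/144

Favorable outcomes: !6 = 265.
Total outcomes: 6! = 720.
Probability = 265/720 = 53/144.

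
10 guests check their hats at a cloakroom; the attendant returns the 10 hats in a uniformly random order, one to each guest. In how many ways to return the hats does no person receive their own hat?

1334961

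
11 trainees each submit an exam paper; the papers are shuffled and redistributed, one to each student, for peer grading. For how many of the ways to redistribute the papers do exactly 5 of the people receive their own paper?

122430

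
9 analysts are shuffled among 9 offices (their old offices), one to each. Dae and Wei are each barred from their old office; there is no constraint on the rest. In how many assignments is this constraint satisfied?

287280

Inclusion-exclusion on the 2 forbidden self-matches:
Σ_{j=0}^{2} (-1)^j C(2,j)(9-j)!
= C(2,0)·9! - C(2,1)·8! + C(2,2)·7!
= 362880 - 80640 + 5040
= 287280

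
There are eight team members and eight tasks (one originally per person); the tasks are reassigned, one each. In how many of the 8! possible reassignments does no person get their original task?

Recurrence: !8 = 8·!7 + (-1)^8.
!8 = 8·1854 + 1 = 14833

14833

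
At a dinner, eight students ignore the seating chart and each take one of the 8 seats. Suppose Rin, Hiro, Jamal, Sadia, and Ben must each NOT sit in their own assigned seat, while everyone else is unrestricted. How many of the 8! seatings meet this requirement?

Inclusion-exclusion on the 5 forbidden self-matches:
Σ_{j=0}^{5} (-1)^j C(5,j)(8-j)!
= C(5,0)·8! - C(5,1)·7! + C(5,2)·6! - C(5,3)·5! + C(5,4)·4! - C(5,5)·3!
= 40320 - 25200 + 7200 - 1200 + 120 - 6
= 21234

21234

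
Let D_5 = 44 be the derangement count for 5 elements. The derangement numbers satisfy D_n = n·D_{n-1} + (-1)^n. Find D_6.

D_6 = 6·44 + 1 = 265.

265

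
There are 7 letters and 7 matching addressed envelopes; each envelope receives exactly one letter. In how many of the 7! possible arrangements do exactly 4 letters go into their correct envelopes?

70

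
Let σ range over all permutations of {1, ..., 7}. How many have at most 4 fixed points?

5018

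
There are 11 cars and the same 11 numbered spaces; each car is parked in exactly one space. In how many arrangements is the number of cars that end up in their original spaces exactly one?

Choose which one of the 11 is fixed: C(11,1) = 11.
The other 10 form a derangement: !10 = 1334961.
Total: 11 × 1334961 = 14684571.

14684571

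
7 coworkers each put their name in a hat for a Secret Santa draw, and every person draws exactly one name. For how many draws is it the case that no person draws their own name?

1854

!7 = 7! · Σ_{k=0}^{7} (-1)^k/k!
= 7! - 7!/1! + 7!/2! - 7!/3! + 7!/4! - 7!/5! + 7!/6! - 7!/7!
= 5040 - 5040 + 2520 - 840 + 210 - 42 + 7 - 1
= 1854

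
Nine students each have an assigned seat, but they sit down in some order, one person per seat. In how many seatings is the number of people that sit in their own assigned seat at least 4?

# with exactly i fixed is C(9,i)·!(9-i); sum over i=4..9:
  i=4: C(9,4)·!5 = 126·44 = 5544
  i=5: C(9,5)·!4 = 126·9 = 1134
  i=6: C(9,6)·!3 = 84·2 = 168
  i=7: C(9,7)·!2 = 36·1 = 36
  i=8: C(9,8)·!1 = 9·0 = 0
  i=9: C(9,9)·!0 = 1·1 = 1
Total = 6883.

6883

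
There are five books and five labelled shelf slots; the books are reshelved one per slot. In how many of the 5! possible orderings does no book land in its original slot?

!5 = 5! · Σ_{k=0}^{5} (-1)^k/k!
= 5! - 5!/1! + 5!/2! - 5!/3! + 5!/4! - 5!/5!
= 120 - 120 + 60 - 20 + 5 - 1
= 44

44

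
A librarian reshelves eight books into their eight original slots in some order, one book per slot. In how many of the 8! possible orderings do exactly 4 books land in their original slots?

630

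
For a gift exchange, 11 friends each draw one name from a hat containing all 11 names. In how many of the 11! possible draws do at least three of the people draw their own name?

3205379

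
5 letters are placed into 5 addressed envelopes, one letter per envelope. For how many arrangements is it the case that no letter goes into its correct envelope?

44

!5 = 5! · Σ_{k=0}^{5} (-1)^k/k!
= 5! - 5!/1! + 5!/2! - 5!/3! + 5!/4! - 5!/5!
= 120 - 120 + 60 - 20 + 5 - 1
= 44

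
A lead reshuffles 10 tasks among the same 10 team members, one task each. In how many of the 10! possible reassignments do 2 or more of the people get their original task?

958879

Sum C(10,i)·!(10-i) for i = 2..10:
  i=2: C(10,2)·!8 = 45·14833 = 667485
  i=3: C(10,3)·!7 = 120·1854 = 222480
  i=4: C(10,4)·!6 = 210·265 = 55650
  i=5: C(10,5)·!5 = 252·44 = 11088
  i=6: C(10,6)·!4 = 210·9 = 1890
  i=7: C(10,7)·!3 = 120·2 = 240
  i=8: C(10,8)·!2 = 45·1 = 45
  i=9: C(10,9)·!1 = 10·0 = 0
  i=10: C(10,10)·!0 = 1·1 = 1
Total = 958879.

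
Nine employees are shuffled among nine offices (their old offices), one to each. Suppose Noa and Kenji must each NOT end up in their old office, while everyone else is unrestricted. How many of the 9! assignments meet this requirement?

Inclusion-exclusion on the 2 forbidden self-matches:
Σ_{j=0}^{2} (-1)^j C(2,j)(9-j)!
= C(2,0)·9! - C(2,1)·8! + C(2,2)·7!
= 362880 - 80640 + 5040
= 287280

287280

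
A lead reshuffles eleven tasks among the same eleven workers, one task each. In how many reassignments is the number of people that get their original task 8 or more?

386

Sum C(11,i)·!(11-i) for i = 8..11:
  i=8: C(11,8)·!3 = 165·2 = 330
  i=9: C(11,9)·!2 = 55·1 = 55
  i=10: C(11,10)·!1 = 11·0 = 0
  i=11: C(11,11)·!0 = 1·1 = 1
Total = 386.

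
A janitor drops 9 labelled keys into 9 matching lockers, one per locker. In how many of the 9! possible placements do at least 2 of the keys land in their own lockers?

95887

Sum C(9,i)·!(9-i) for i = 2..9:
  i=2: C(9,2)·!7 = 36·1854 = 66744
  i=3: C(9,3)·!6 = 84·265 = 22260
  i=4: C(9,4)·!5 = 126·44 = 5544
  i=5: C(9,5)·!4 = 126·9 = 1134
  i=6: C(9,6)·!3 = 84·2 = 168
  i=7: C(9,7)·!2 = 36·1 = 36
  i=8: C(9,8)·!1 = 9·0 = 0
  i=9: C(9,9)·!0 = 1·1 = 1
Total = 95887.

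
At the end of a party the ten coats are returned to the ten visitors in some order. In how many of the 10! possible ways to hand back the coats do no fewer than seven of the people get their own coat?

286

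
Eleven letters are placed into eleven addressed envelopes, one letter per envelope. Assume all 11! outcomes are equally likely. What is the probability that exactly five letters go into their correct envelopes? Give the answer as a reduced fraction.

53/17280

Favorable outcomes: C(11,5)·!6 = 462·265 = 122430.
Total outcomes: 11! = 39916800.
Probability = 122430/39916800 = 53/17280.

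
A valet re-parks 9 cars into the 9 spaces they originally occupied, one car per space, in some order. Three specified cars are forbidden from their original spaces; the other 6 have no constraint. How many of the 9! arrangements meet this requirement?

256320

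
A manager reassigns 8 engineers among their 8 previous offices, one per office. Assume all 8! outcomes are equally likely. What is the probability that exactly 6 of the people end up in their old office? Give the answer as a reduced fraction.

1/1440

Favorable outcomes: C(8,6)·!2 = 28·1 = 28.
Total outcomes: 8! = 40320.
Probability = 28/40320 = 1/1440.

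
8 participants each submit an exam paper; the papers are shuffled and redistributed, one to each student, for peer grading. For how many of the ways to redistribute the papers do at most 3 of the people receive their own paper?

39549

Sum C(8,i)·!(8-i) for i = 0..3:
  i=0: C(8,0)·!8 = 1·14833 = 14833
  i=1: C(8,1)·!7 = 8·1854 = 14832
  i=2: C(8,2)·!6 = 28·265 = 7420
  i=3: C(8,3)·!5 = 56·44 = 2464
Total = 39549.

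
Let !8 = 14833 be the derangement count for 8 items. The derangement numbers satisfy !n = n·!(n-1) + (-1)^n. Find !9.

133496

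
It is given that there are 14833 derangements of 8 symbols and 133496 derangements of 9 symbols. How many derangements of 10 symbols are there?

1334961

!10 = (10-1)·(!9 + !8) = 9·(133496 + 14833) = 9·148329 = 1334961.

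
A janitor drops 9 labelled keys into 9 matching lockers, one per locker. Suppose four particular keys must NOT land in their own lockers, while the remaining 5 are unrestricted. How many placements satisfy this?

229080

Let A_j be the event that the j-th constrained one is fixed. By inclusion-exclusion over the 4 events:
Σ_{j=0}^{4} (-1)^j C(4,j)(9-j)!
= C(4,0)·9! - C(4,1)·8! + C(4,2)·7! - C(4,3)·6! + C(4,4)·5!
= 362880 - 161280 + 30240 - 2880 + 120
= 229080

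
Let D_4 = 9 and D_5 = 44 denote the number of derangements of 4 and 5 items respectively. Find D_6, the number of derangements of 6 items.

265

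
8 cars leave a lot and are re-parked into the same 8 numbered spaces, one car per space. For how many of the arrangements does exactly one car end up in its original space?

14832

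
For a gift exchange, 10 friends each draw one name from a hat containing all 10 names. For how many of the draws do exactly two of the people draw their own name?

667485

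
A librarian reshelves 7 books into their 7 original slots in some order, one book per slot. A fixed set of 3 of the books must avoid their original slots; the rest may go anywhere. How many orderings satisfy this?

3216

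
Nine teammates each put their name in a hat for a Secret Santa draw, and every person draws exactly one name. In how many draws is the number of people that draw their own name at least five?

1339

# with exactly i fixed is C(9,i)·!(9-i); sum over i=5..9:
  i=5: C(9,5)·!4 = 126·9 = 1134
  i=6: C(9,6)·!3 = 84·2 = 168
  i=7: C(9,7)·!2 = 36·1 = 36
  i=8: C(9,8)·!1 = 9·0 = 0
  i=9: C(9,9)·!0 = 1·1 = 1
Total = 1339.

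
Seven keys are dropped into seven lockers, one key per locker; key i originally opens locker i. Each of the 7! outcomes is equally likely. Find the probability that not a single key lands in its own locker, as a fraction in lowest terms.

103/280

Favorable outcomes: !7 = 1854.
Total outcomes: 7! = 5040.
Probability = 1854/5040 = 103/280.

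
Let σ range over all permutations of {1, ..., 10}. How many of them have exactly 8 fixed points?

45

Pick the 8 fixed positions: C(10,8) = 45 ways.
The other 2 form a derangement: !2 = 1.
Total: 45 × 1 = 45.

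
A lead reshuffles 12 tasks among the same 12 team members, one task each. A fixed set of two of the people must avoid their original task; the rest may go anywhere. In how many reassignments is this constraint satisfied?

Inclusion-exclusion on the 2 forbidden self-matches:
Σ_{j=0}^{2} (-1)^j C(2,j)(12-j)!
= C(2,0)·12! - C(2,1)·11! + C(2,2)·10!
= 479001600 - 79833600 + 3628800
= 402796800

402796800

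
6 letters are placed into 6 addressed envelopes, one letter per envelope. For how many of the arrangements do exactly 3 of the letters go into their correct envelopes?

40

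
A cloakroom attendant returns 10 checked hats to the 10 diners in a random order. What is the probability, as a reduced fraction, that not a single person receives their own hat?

Favorable outcomes: !10 = 1334961.
Total outcomes: 10! = 3628800.
Probability = 1334961/3628800 = 16481/44800.

16481/44800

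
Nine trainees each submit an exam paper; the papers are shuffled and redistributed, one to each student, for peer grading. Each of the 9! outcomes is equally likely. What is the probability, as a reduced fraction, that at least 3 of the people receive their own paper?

Favorable outcomes: Σ_{i≥3} C(9,i)·!(9-i) = 84·265 + 126·44 + 126·9 + 84·2 + 36·1 + 9·0 + 1·1 = 29143.
Total outcomes: 9! = 362880.
Probability = 29143/362880 = 29143/362880.

29143/362880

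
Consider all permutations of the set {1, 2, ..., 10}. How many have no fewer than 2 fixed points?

Sum C(10,i)·!(10-i) for i = 2..10:
  i=2: C(10,2)·!8 = 45·14833 = 667485
  i=3: C(10,3)·!7 = 120·1854 = 222480
  i=4: C(10,4)·!6 = 210·265 = 55650
  i=5: C(10,5)·!5 = 252·44 = 11088
  i=6: C(10,6)·!4 = 210·9 = 1890
  i=7: C(10,7)·!3 = 120·2 = 240
  i=8: C(10,8)·!2 = 45·1 = 45
  i=9: C(10,9)·!1 = 10·0 = 0
  i=10: C(10,10)·!0 = 1·1 = 1
Total = 958879.

958879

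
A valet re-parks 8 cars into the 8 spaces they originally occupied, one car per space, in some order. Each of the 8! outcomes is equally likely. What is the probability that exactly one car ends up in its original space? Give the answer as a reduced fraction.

103/280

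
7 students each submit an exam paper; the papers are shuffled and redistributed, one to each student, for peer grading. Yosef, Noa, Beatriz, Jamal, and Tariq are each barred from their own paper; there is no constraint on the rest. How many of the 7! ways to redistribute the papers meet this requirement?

2428

Let A_j be the event that the j-th constrained one is fixed. By inclusion-exclusion over the 5 events:
Σ_{j=0}^{5} (-1)^j C(5,j)(7-j)!
= C(5,0)·7! - C(5,1)·6! + C(5,2)·5! - C(5,3)·4! + C(5,4)·3! - C(5,5)·2!
= 5040 - 3600 + 1200 - 240 + 30 - 2
= 2428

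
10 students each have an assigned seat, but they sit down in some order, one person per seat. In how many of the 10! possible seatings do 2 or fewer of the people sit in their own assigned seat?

3337406

# with exactly i fixed is C(10,i)·!(10-i); sum over i=0..2:
  i=0: C(10,0)·!10 = 1·1334961 = 1334961
  i=1: C(10,1)·!9 = 10·133496 = 1334960
  i=2: C(10,2)·!8 = 45·14833 = 667485
Total = 3337406.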